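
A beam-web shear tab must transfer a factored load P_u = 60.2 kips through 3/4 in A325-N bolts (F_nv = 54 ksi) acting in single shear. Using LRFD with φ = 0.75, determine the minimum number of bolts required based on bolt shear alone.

4 bolts

A_b = π·0.75²/4 = 0.4418 in².
Per-bolt design strength φR_n = 0.75 × 54 × 0.4418 × 1 = 17.89 kips.
n ≥ 60.2 / 17.89 = 3.365 → use 4 bolts.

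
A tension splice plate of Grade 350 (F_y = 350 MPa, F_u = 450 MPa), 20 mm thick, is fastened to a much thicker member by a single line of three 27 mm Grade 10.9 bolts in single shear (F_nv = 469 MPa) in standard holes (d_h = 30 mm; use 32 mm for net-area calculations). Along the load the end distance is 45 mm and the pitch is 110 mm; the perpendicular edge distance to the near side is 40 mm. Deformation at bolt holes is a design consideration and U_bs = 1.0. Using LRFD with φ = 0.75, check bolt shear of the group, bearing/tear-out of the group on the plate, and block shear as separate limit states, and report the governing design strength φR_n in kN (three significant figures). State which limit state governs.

Bolt shear: A_b = π·27²/4 = 572.6 mm²; R_n = 469 × 572.6 × 3 × 1 / 1000 = 805.6 kN → 0.75 × 805.6 = 604 kN.
Bearing: edge l_c = 30, r_n = 324 kN; interior l_c = 80, r_n = 583.2 kN; R_n = 324 + 2·583.2 = 1490 kN → 1120 kN.
Block shear: A_gv = 5300, A_nv = 3700, A_nt = 480 mm²; R_n = min(0.6F_uA_nv, 0.6F_yA_gv) + U_bs·F_u·A_nt = 1215 kN → 911 kN.
Bolt shear governs: 604 kN.

604 kN (bolt shear governs)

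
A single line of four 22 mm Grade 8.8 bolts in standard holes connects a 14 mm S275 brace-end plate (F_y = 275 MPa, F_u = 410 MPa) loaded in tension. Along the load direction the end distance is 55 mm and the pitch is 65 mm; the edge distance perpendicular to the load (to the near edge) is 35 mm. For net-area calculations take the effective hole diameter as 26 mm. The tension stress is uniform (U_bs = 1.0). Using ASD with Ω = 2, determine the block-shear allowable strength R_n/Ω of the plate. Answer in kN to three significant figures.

Shear plane L_v = 55 + 3·65 = 250 mm; A_gv = 250 × 14 = 3500 mm².
A_nv = (250 − 3.5·26) × 14 = 2226 mm².
A_nt = (35 − 0.5·26) × 14 = 308 mm².
0.6 F_u A_nv = 547.6 kN; 0.6 F_y A_gv = 577.5 kN → shear rupture governs the shear term.
R_n = 547.6 + 1.0 × 410 × 308 / 1000 = 673.9 kN.
Allowable strength R_n/Ω = 673.9 / 2 = 337 kN.

337 kN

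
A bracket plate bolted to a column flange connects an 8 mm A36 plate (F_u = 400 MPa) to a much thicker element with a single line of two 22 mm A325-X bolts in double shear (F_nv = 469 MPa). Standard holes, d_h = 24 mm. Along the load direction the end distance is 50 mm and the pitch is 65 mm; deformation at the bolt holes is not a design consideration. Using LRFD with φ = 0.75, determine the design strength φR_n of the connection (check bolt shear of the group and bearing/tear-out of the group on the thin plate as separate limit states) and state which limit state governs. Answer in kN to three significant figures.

284 kN (bearing governs)

Bolt shear: A_b = π·22²/4 = 380.1 mm²; R_n = 469 × 380.1 × 2 × 2 / 1000 = 713.1 kN → 0.75 × 713.1 = 535 kN.
Bearing (1.5 l_c t F_u ≤ 3.0 d t F_u): upper limit = 3.0·22·8·400 / 1000 = 211.2 kN.
  Edge l_c = 50 − 24/2 = 38 → r_n = 182.4 kN; interior l_c = 65 − 24 = 41 → r_n = 196.8 kN.
  R_n,bearing = 1·182.4 + 1·196.8 = 379.2 kN → 0.75 × 379.2 = 284 kN.
Bearing governs: 284 kN.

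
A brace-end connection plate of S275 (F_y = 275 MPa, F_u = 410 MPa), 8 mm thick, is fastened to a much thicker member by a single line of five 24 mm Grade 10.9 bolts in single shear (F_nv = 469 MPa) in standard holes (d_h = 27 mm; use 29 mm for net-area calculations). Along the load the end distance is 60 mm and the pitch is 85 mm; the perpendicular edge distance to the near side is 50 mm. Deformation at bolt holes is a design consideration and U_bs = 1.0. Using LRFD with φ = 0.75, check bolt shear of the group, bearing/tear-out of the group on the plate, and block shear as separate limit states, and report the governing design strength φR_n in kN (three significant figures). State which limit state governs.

483 kN (block shear governs)

Bolt shear: A_b = π·24²/4 = 452.4 mm²; R_n = 469 × 452.4 × 5 × 1 / 1000 = 1061 kN → 0.75 × 1061 = 796 kN.
Bearing: edge l_c = 46.5, r_n = 183 kN; interior l_c = 58, r_n = 188.9 kN; R_n = 183 + 4·188.9 = 938.7 kN → 704 kN.
Block shear: A_gv = 3200, A_nv = 2156, A_nt = 284 mm²; R_n = min(0.6F_uA_nv, 0.6F_yA_gv) + U_bs·F_u·A_nt = 644.4 kN → 483 kN.
Block shear governs: 483 kN.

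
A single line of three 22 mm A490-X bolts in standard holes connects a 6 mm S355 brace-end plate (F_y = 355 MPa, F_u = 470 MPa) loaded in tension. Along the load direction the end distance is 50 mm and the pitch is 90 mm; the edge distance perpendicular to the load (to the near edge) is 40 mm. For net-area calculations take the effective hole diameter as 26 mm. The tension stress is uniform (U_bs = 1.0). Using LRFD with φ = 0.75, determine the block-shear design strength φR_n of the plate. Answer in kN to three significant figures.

266 kN

Shear plane L_v = 50 + 2·90 = 230 mm; A_gv = 230 × 6 = 1380 mm².
A_nv = (230 − 2.5·26) × 6 = 990 mm².
A_nt = (40 − 0.5·26) × 6 = 162 mm².
0.6 F_u A_nv = 279.2 kN; 0.6 F_y A_gv = 293.9 kN → shear rupture governs the shear term.
R_n = 279.2 + 1.0 × 470 × 162 / 1000 = 355.3 kN.
Design strength φR_n = 0.75 × 355.3 = 266 kN.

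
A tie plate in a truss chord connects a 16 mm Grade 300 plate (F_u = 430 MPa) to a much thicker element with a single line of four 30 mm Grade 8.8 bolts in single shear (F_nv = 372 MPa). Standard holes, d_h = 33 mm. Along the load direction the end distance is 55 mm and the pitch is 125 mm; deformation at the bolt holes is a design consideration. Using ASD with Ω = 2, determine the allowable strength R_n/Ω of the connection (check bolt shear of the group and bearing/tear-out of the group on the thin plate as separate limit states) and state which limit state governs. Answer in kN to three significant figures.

Bolt shear: A_b = π·30²/4 = 706.9 mm²; R_n = 372 × 706.9 × 4 × 1 / 1000 = 1052 kN → 1052 / 2 = 526 kN.
Bearing (1.2 l_c t F_u ≤ 2.4 d t F_u): upper limit = 2.4·30·16·430 / 1000 = 495.4 kN.
  Edge l_c = 55 − 33/2 = 38.5 → r_n = 317.9 kN; interior l_c = 125 − 33 = 92 → r_n = 495.4 kN.
  R_n,bearing = 1·317.9 + 3·495.4 = 1804 kN → 1804 / 2 = 902 kN.
Bolt shear governs: 526 kN.

526 kN (bolt shear governs)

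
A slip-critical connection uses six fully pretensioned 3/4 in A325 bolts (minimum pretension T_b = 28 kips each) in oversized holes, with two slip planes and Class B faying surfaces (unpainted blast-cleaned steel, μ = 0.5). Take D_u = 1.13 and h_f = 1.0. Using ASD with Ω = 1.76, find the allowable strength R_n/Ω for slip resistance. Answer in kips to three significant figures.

108 kips

R_n = μ · D_u · h_f · T_b · n_s · n_b = 0.5 × 1.13 × 1.0 × 28 × 2 × 6 = 189.8 kips.
Allowable strength R_n/Ω = 189.8 / 1.76 = 108 kips.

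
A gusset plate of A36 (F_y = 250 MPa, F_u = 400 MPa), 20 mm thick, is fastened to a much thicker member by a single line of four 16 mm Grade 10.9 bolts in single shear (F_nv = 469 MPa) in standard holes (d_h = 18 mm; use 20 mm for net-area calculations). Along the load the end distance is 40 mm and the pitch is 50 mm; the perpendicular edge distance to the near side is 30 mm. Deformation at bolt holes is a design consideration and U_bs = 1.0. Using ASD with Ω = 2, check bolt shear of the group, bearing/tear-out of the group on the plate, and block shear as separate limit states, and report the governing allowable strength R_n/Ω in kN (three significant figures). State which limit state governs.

189 kN (bolt shear governs)

Bolt shear: A_b = π·16²/4 = 201.1 mm²; R_n = 469 × 201.1 × 4 × 1 / 1000 = 377.2 kN → 377.2 / 2 = 189 kN.
Bearing: edge l_c = 31, r_n = 297.6 kN; interior l_c = 32, r_n = 307.2 kN; R_n = 297.6 + 3·307.2 = 1219 kN → 610 kN.
Block shear: A_gv = 3800, A_nv = 2400, A_nt = 400 mm²; R_n = min(0.6F_uA_nv, 0.6F_yA_gv) + U_bs·F_u·A_nt = 730 kN → 365 kN.
Bolt shear governs: 189 kN.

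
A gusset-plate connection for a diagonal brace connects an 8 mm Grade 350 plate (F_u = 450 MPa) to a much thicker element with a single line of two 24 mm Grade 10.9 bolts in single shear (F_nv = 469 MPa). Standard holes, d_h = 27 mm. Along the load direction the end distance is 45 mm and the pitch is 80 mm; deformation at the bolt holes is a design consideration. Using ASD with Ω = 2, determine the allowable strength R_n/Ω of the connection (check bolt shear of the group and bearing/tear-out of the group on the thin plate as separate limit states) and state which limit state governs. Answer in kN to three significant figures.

Bolt shear: A_b = π·24²/4 = 452.4 mm²; R_n = 469 × 452.4 × 2 × 1 / 1000 = 424.3 kN → 424.3 / 2 = 212 kN.
Bearing (1.2 l_c t F_u ≤ 2.4 d t F_u): upper limit = 2.4·24·8·450 / 1000 = 207.4 kN.
  Edge l_c = 45 − 27/2 = 31.5 → r_n = 136.1 kN; interior l_c = 80 − 27 = 53 → r_n = 207.4 kN.
  R_n,bearing = 1·136.1 + 1·207.4 = 343.4 kN → 343.4 / 2 = 172 kN.
Bearing governs: 172 kN.

172 kN (bearing governs)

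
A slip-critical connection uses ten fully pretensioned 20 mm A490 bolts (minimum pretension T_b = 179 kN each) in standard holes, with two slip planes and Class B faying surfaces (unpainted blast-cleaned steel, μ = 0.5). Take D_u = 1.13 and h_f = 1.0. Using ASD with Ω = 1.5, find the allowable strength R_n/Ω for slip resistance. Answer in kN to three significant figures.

1350 kN

R_n = μ · D_u · h_f · T_b · n_s · n_b = 0.5 × 1.13 × 1.0 × 179 × 2 × 10 = 2023 kN.
Allowable strength R_n/Ω = 2023 / 1.5 = 1350 kN.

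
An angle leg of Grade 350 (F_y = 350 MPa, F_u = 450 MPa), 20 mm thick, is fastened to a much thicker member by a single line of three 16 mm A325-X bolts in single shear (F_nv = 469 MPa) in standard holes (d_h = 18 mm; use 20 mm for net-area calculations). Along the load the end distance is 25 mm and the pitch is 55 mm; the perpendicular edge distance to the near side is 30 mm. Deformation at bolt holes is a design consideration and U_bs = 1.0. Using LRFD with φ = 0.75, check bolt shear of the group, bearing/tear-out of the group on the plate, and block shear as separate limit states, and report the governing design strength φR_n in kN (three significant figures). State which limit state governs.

212 kN (bolt shear governs)

Bolt shear: A_b = π·16²/4 = 201.1 mm²; R_n = 469 × 201.1 × 3 × 1 / 1000 = 282.9 kN → 0.75 × 282.9 = 212 kN.
Bearing: edge l_c = 16, r_n = 172.8 kN; interior l_c = 37, r_n = 345.6 kN; R_n = 172.8 + 2·345.6 = 864 kN → 648 kN.
Block shear: A_gv = 2700, A_nv = 1700, A_nt = 400 mm²; R_n = min(0.6F_uA_nv, 0.6F_yA_gv) + U_bs·F_u·A_nt = 639 kN → 479 kN.
Bolt shear governs: 212 kN.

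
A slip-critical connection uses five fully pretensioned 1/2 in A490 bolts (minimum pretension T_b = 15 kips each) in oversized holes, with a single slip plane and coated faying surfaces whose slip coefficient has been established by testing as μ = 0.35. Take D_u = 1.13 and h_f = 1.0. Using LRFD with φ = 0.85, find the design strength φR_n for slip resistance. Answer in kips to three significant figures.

25.2 kips

R_n = μ · D_u · h_f · T_b · n_s · n_b = 0.35 × 1.13 × 1.0 × 15 × 1 × 5 = 29.66 kips.
Design strength φR_n = 0.85 × 29.66 = 25.2 kips.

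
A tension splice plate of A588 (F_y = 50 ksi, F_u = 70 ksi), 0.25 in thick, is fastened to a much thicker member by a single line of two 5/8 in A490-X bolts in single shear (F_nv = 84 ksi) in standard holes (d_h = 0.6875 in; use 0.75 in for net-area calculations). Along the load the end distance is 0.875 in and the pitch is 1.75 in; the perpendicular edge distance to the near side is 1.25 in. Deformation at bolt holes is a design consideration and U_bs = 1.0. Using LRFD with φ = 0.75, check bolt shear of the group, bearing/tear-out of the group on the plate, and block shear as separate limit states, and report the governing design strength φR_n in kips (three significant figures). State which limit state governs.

Bolt shear: A_b = π·0.625²/4 = 0.3068 in²; R_n = 84 × 0.3068 × 2 × 1 = 51.54 kips → 0.75 × 51.54 = 38.7 kips.
Bearing: edge l_c = 0.5312, r_n = 11.16 kips; interior l_c = 1.062, r_n = 22.31 kips; R_n = 11.16 + 1·22.31 = 33.47 kips → 25.1 kips.
Block shear: A_gv = 0.6562, A_nv = 0.375, A_nt = 0.2188 in²; R_n = min(0.6F_uA_nv, 0.6F_yA_gv) + U_bs·F_u·A_nt = 31.06 kips → 23.3 kips.
Block shear governs: 23.3 kips.

23.3 kips (block shear governs)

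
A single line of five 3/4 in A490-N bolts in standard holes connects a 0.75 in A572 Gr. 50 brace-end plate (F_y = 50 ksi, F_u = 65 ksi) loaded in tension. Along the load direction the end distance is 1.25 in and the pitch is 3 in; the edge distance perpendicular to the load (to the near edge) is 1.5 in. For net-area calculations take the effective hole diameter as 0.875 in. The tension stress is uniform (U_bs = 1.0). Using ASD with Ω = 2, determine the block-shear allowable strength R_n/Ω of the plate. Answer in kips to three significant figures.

Shear plane L_v = 1.25 + 4·3 = 13.25 in; A_gv = 13.25 × 0.75 = 9.938 in².
A_nv = (13.25 − 4.5·0.875) × 0.75 = 6.984 in².
A_nt = (1.5 − 0.5·0.875) × 0.75 = 0.7969 in².
0.6 F_u A_nv = 272.4 kips; 0.6 F_y A_gv = 298.1 kips → shear rupture governs the shear term.
R_n = 272.4 + 1.0 × 65 × 0.7969 = 324.2 kips.
Allowable strength R_n/Ω = 324.2 / 2 = 162 kips.

162 kips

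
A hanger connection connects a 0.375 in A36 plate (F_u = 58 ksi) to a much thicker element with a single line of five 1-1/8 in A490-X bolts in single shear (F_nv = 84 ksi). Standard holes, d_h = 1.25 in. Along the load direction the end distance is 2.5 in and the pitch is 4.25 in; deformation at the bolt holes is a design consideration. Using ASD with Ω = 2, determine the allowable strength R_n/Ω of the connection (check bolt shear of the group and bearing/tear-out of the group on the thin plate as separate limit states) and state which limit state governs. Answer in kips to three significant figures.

Bolt shear: A_b = π·1.125²/4 = 0.994 in²; R_n = 84 × 0.994 × 5 × 1 = 417.5 kips → 417.5 / 2 = 209 kips.
Bearing (1.2 l_c t F_u ≤ 2.4 d t F_u): upper limit = 2.4·1.125·0.375·58 = 58.72 kips.
  Edge l_c = 2.5 − 1.25/2 = 1.875 → r_n = 48.94 kips; interior l_c = 4.25 − 1.25 = 3 → r_n = 58.72 kips.
  R_n,bearing = 1·48.94 + 4·58.72 = 283.8 kips → 283.8 / 2 = 142 kips.
Bearing governs: 142 kips.

142 kips (bearing governs)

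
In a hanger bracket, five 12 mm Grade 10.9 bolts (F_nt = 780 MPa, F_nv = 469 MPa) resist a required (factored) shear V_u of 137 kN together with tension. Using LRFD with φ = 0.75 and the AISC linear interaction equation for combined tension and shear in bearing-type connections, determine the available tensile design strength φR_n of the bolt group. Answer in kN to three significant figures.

A_b = π·12²/4 = 113.1 mm²; f_rv = 137 × 1000 / (5 × 113.1) = 242.3 MPa.
F'_nt = 1.3 F_nt − (F_nt / φF_nv) f_rv = 1.3·780 − (780/(0.75·469))·242.3 = 476.8 MPa, capped at F_nt → F'_nt = 476.8 MPa.
R_n = F'_nt · A_b · n = 476.8 × 113.1 × 5 / 1000 = 269.6 kN.
Design strength φR_n = 0.75 × 269.6 = 202 kN.

202 kN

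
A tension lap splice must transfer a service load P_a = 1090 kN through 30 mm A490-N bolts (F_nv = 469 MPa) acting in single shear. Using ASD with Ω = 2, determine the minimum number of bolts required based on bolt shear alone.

7 bolts

A_b = π·30²/4 = 706.9 mm².
Per-bolt allowable strength R_n/Ω = 469 × 706.9 × 1 / 1000 / 2 = 165.8 kN.
n ≥ 1090 / 165.8 = 6.576 → use 7 bolts.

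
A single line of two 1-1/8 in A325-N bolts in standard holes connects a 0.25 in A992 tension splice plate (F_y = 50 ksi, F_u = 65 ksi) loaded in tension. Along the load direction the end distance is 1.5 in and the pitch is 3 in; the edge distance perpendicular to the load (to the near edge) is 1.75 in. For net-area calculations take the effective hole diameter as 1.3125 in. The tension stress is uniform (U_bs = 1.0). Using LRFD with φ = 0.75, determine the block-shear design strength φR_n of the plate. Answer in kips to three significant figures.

Shear plane L_v = 1.5 + 1·3 = 4.5 in; A_gv = 4.5 × 0.25 = 1.125 in².
A_nv = (4.5 − 1.5·1.3125) × 0.25 = 0.6328 in².
A_nt = (1.75 − 0.5·1.3125) × 0.25 = 0.2734 in².
0.6 F_u A_nv = 24.68 kips; 0.6 F_y A_gv = 33.75 kips → shear rupture governs the shear term.
R_n = 24.68 + 1.0 × 65 × 0.2734 = 42.45 kips.
Design strength φR_n = 0.75 × 42.45 = 31.8 kips.

31.8 kips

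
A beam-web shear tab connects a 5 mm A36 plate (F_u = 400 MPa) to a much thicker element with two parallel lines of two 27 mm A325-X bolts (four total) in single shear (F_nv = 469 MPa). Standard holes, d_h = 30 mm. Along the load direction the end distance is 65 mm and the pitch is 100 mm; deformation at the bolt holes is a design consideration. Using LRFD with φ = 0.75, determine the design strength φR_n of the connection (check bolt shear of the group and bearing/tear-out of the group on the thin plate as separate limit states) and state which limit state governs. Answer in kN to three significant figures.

Bolt shear: A_b = π·27²/4 = 572.6 mm²; R_n = 469 × 572.6 × 4 × 1 / 1000 = 1074 kN → 0.75 × 1074 = 806 kN.
Bearing (1.2 l_c t F_u ≤ 2.4 d t F_u): upper limit = 2.4·27·5·400 / 1000 = 129.6 kN.
  Edge l_c = 65 − 30/2 = 50 → r_n = 120 kN; interior l_c = 100 − 30 = 70 → r_n = 129.6 kN.
  R_n,bearing = 2·120 + 2·129.6 = 499.2 kN → 0.75 × 499.2 = 374 kN.
Bearing governs: 374 kN.

374 kN (bearing governs)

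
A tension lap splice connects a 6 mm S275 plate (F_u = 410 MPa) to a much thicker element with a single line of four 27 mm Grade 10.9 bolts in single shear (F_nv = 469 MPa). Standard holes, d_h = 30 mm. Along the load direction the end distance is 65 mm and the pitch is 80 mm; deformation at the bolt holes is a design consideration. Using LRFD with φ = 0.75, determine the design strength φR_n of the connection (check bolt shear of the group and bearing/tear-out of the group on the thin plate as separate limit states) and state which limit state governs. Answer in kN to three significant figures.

443 kN (bearing governs)

Bolt shear: A_b = π·27²/4 = 572.6 mm²; R_n = 469 × 572.6 × 4 × 1 / 1000 = 1074 kN → 0.75 × 1074 = 806 kN.
Bearing (1.2 l_c t F_u ≤ 2.4 d t F_u): upper limit = 2.4·27·6·410 / 1000 = 159.4 kN.
  Edge l_c = 65 − 30/2 = 50 → r_n = 147.6 kN; interior l_c = 80 − 30 = 50 → r_n = 147.6 kN.
  R_n,bearing = 1·147.6 + 3·147.6 = 590.4 kN → 0.75 × 590.4 = 443 kN.
Bearing governs: 443 kN.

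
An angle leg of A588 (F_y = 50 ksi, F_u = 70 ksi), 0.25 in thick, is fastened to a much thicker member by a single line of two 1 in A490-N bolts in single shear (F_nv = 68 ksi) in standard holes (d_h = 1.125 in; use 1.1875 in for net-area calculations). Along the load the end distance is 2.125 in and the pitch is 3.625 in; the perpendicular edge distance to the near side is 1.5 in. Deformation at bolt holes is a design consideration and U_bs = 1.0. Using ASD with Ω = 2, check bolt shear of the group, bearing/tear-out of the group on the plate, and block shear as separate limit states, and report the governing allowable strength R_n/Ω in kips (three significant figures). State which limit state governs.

Bolt shear: A_b = π·1²/4 = 0.7854 in²; R_n = 68 × 0.7854 × 2 × 1 = 106.8 kips → 106.8 / 2 = 53.4 kips.
Bearing: edge l_c = 1.562, r_n = 32.81 kips; interior l_c = 2.5, r_n = 42 kips; R_n = 32.81 + 1·42 = 74.81 kips → 37.4 kips.
Block shear: A_gv = 1.438, A_nv = 0.9922, A_nt = 0.2266 in²; R_n = min(0.6F_uA_nv, 0.6F_yA_gv) + U_bs·F_u·A_nt = 57.53 kips → 28.8 kips.
Block shear governs: 28.8 kips.

28.8 kips (block shear governs)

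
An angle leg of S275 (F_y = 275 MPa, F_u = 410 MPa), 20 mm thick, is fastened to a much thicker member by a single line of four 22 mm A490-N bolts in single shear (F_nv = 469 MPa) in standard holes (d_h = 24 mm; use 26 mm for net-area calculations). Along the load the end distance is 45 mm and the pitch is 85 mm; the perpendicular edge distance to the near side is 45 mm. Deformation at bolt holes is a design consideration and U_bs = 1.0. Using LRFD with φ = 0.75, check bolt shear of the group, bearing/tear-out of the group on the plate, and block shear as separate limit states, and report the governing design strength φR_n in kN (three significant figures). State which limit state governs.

Bolt shear: A_b = π·22²/4 = 380.1 mm²; R_n = 469 × 380.1 × 4 × 1 / 1000 = 713.1 kN → 0.75 × 713.1 = 535 kN.
Bearing: edge l_c = 33, r_n = 324.7 kN; interior l_c = 61, r_n = 433 kN; R_n = 324.7 + 3·433 = 1624 kN → 1220 kN.
Block shear: A_gv = 6000, A_nv = 4180, A_nt = 640 mm²; R_n = min(0.6F_uA_nv, 0.6F_yA_gv) + U_bs·F_u·A_nt = 1252 kN → 939 kN.
Bolt shear governs: 535 kN.

535 kN (bolt shear governs)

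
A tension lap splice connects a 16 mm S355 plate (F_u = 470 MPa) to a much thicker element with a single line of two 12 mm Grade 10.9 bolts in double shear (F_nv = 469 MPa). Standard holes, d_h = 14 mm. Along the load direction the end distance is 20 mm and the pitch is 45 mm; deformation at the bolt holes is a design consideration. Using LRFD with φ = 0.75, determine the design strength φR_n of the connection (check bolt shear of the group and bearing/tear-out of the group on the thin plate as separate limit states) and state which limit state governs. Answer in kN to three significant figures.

Bolt shear: A_b = π·12²/4 = 113.1 mm²; R_n = 469 × 113.1 × 2 × 2 / 1000 = 212.2 kN → 0.75 × 212.2 = 159 kN.
Bearing (1.2 l_c t F_u ≤ 2.4 d t F_u): upper limit = 2.4·12·16·470 / 1000 = 216.6 kN.
  Edge l_c = 20 − 14/2 = 13 → r_n = 117.3 kN; interior l_c = 45 − 14 = 31 → r_n = 216.6 kN.
  R_n,bearing = 1·117.3 + 1·216.6 = 333.9 kN → 0.75 × 333.9 = 250 kN.
Bolt shear governs: 159 kN.

159 kN (bolt shear governs)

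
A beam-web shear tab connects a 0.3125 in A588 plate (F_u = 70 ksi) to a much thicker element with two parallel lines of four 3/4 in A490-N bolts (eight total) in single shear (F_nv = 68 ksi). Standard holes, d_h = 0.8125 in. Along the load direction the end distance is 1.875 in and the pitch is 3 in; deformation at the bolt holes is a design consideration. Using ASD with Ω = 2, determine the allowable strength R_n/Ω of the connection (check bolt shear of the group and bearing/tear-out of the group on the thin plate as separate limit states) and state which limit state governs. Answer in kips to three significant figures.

120 kips (bolt shear governs)

Bolt shear: A_b = π·0.75²/4 = 0.4418 in²; R_n = 68 × 0.4418 × 8 × 1 = 240.3 kips → 240.3 / 2 = 120 kips.
Bearing (1.2 l_c t F_u ≤ 2.4 d t F_u): upper limit = 2.4·0.75·0.3125·70 = 39.38 kips.
  Edge l_c = 1.875 − 0.8125/2 = 1.469 → r_n = 38.55 kips; interior l_c = 3 − 0.8125 = 2.188 → r_n = 39.38 kips.
  R_n,bearing = 2·38.55 + 6·39.38 = 313.4 kips → 313.4 / 2 = 157 kips.
Bolt shear governs: 120 kips.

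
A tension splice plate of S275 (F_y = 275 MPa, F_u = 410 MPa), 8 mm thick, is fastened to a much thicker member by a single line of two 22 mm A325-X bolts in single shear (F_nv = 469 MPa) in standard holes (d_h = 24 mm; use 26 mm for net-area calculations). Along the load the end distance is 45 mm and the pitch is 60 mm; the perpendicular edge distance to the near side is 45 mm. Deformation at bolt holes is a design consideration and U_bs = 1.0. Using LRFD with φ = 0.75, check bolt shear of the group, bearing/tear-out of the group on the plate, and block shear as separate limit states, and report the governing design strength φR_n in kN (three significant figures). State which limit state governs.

Bolt shear: A_b = π·22²/4 = 380.1 mm²; R_n = 469 × 380.1 × 2 × 1 / 1000 = 356.6 kN → 0.75 × 356.6 = 267 kN.
Bearing: edge l_c = 33, r_n = 129.9 kN; interior l_c = 36, r_n = 141.7 kN; R_n = 129.9 + 1·141.7 = 271.6 kN → 204 kN.
Block shear: A_gv = 840, A_nv = 528, A_nt = 256 mm²; R_n = min(0.6F_uA_nv, 0.6F_yA_gv) + U_bs·F_u·A_nt = 234.8 kN → 176 kN.
Block shear governs: 176 kN.

176 kN (block shear governs)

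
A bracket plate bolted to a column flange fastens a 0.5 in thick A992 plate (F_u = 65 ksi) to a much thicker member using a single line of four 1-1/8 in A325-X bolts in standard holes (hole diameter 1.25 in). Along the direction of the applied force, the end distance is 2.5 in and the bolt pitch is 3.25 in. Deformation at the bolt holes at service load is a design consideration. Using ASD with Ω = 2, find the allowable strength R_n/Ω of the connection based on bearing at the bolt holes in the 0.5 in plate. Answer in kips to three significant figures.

Per bolt r_n = 1.2 l_c t F_u ≤ 2.4 d t F_u; upper limit = 2.4 × 1.125 × 0.5 × 65 = 87.75 kips.
Edge bolt: l_c = 2.5 − 1.25/2 = 1.875 in → 1.2 × 1.875 × 0.5 × 65 = 73.12 → r_n = 73.12 kips.
Interior bolts: l_c = 3.25 − 1.25 = 2 in → 1.2 × 2 × 0.5 × 65 = 78 → r_n = 78 kips.
R_n = 1 × 73.12 + 3 × 78 = 307.1 kips.
Allowable strength R_n/Ω = 307.1 / 2 = 154 kips.

154 kips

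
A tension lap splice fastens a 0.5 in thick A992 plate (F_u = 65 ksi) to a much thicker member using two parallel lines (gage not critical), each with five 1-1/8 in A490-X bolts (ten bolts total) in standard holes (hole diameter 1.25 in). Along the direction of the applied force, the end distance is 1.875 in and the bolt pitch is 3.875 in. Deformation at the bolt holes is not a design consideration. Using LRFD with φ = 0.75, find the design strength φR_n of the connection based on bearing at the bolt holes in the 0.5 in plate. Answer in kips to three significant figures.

750 kips

Per bolt r_n = 1.5 l_c t F_u ≤ 3.0 d t F_u; upper limit = 3.0 × 1.125 × 0.5 × 65 = 109.7 kips.
Edge bolt: l_c = 1.875 − 1.25/2 = 1.25 in → 1.5 × 1.25 × 0.5 × 65 = 60.94 → r_n = 60.94 kips.
Interior bolts: l_c = 3.875 − 1.25 = 2.625 in → 1.5 × 2.625 × 0.5 × 65 = 128 → r_n = 109.7 kips.
R_n = 2 × 60.94 + 8 × 109.7 = 999.4 kips.
Design strength φR_n = 0.75 × 999.4 = 750 kips.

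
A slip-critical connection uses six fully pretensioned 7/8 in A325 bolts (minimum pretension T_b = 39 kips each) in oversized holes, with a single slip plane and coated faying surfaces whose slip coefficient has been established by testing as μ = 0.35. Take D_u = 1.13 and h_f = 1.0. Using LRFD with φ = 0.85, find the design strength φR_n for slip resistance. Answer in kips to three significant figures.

R_n = μ · D_u · h_f · T_b · n_s · n_b = 0.35 × 1.13 × 1.0 × 39 × 1 × 6 = 92.55 kips.
Design strength φR_n = 0.85 × 92.55 = 78.7 kips.

78.7 kips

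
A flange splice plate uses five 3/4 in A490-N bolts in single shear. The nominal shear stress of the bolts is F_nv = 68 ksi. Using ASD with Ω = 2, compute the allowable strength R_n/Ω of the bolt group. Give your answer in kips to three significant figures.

75.1 kips

A_b = π × 0.75² / 4 = 0.4418 in².
R_n = F_nv · A_b · n · n_s = 68 × 0.4418 × 5 × 1 = 150.2 kips.
Allowable strength R_n/Ω = 150.2 / 2 = 75.1 kips.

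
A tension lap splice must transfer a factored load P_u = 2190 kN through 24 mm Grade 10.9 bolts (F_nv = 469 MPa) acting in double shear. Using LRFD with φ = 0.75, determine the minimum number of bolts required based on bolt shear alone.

7 bolts

A_b = π·24²/4 = 452.4 mm².
Per-bolt design strength φR_n = 0.75 × 469 × 452.4 × 2 / 1000 = 318.3 kN.
n ≥ 2190 / 318.3 = 6.881 → use 7 bolts.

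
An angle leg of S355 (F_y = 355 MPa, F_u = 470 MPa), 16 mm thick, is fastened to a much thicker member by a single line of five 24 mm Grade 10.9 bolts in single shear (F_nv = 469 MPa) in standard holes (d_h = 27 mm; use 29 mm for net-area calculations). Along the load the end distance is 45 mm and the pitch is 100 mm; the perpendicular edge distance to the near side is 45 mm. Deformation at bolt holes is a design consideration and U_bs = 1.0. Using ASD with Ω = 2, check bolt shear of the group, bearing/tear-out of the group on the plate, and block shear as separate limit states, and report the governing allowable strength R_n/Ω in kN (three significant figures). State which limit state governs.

530 kN (bolt shear governs)

Bolt shear: A_b = π·24²/4 = 452.4 mm²; R_n = 469 × 452.4 × 5 × 1 / 1000 = 1061 kN → 1061 / 2 = 530 kN.
Bearing: edge l_c = 31.5, r_n = 284.3 kN; interior l_c = 73, r_n = 433.2 kN; R_n = 284.3 + 4·433.2 = 2017 kN → 1010 kN.
Block shear: A_gv = 7120, A_nv = 5032, A_nt = 488 mm²; R_n = min(0.6F_uA_nv, 0.6F_yA_gv) + U_bs·F_u·A_nt = 1648 kN → 824 kN.
Bolt shear governs: 530 kN.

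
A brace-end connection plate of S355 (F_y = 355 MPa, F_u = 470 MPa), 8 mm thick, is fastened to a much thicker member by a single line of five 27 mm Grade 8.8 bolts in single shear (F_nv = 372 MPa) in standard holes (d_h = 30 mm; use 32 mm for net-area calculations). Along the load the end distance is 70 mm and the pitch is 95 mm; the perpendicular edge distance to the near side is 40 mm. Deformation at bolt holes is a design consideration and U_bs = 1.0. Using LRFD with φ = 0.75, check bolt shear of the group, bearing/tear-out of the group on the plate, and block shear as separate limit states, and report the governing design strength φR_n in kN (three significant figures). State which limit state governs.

585 kN (block shear governs)

Bolt shear: A_b = π·27²/4 = 572.6 mm²; R_n = 372 × 572.6 × 5 × 1 / 1000 = 1065 kN → 0.75 × 1065 = 799 kN.
Bearing: edge l_c = 55, r_n = 243.6 kN; interior l_c = 65, r_n = 243.6 kN; R_n = 243.6 + 4·243.6 = 1218 kN → 914 kN.
Block shear: A_gv = 3600, A_nv = 2448, A_nt = 192 mm²; R_n = min(0.6F_uA_nv, 0.6F_yA_gv) + U_bs·F_u·A_nt = 780.6 kN → 585 kN.
Block shear governs: 585 kN.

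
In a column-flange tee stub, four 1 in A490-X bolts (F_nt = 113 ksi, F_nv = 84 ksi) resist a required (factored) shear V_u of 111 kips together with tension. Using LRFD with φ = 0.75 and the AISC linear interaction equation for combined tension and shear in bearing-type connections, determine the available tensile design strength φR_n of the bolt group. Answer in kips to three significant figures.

A_b = π·1²/4 = 0.7854 in²; f_rv = 111 / (4 × 0.7854) = 35.33 ksi.
F'_nt = 1.3 F_nt − (F_nt / φF_nv) f_rv = 1.3·113 − (113/(0.75·84))·35.33 = 83.53 ksi, capped at F_nt → F'_nt = 83.53 ksi.
R_n = F'_nt · A_b · n = 83.53 × 0.7854 × 4 = 262.4 kips.
Design strength φR_n = 0.75 × 262.4 = 197 kips.

197 kips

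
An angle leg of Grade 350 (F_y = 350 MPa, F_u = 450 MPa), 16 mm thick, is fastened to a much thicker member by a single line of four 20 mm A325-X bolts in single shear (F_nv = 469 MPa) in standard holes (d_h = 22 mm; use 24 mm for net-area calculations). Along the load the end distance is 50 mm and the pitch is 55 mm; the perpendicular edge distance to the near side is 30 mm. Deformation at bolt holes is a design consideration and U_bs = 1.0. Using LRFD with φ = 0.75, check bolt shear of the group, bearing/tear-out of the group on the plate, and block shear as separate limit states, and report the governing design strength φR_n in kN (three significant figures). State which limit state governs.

442 kN (bolt shear governs)

Bolt shear: A_b = π·20²/4 = 314.2 mm²; R_n = 469 × 314.2 × 4 × 1 / 1000 = 589.4 kN → 0.75 × 589.4 = 442 kN.
Bearing: edge l_c = 39, r_n = 337 kN; interior l_c = 33, r_n = 285.1 kN; R_n = 337 + 3·285.1 = 1192 kN → 894 kN.
Block shear: A_gv = 3440, A_nv = 2096, A_nt = 288 mm²; R_n = min(0.6F_uA_nv, 0.6F_yA_gv) + U_bs·F_u·A_nt = 695.5 kN → 522 kN.
Bolt shear governs: 442 kN.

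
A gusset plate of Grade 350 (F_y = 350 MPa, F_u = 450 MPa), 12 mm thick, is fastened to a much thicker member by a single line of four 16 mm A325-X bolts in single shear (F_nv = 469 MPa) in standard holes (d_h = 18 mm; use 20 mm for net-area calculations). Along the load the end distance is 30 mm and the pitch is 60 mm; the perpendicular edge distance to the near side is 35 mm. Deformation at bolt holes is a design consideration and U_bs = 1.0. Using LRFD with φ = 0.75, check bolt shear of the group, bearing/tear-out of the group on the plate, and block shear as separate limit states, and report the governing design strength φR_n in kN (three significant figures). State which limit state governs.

Bolt shear: A_b = π·16²/4 = 201.1 mm²; R_n = 469 × 201.1 × 4 × 1 / 1000 = 377.2 kN → 0.75 × 377.2 = 283 kN.
Bearing: edge l_c = 21, r_n = 136.1 kN; interior l_c = 42, r_n = 207.4 kN; R_n = 136.1 + 3·207.4 = 758.2 kN → 569 kN.
Block shear: A_gv = 2520, A_nv = 1680, A_nt = 300 mm²; R_n = min(0.6F_uA_nv, 0.6F_yA_gv) + U_bs·F_u·A_nt = 588.6 kN → 441 kN.
Bolt shear governs: 283 kN.

283 kN (bolt shear governs)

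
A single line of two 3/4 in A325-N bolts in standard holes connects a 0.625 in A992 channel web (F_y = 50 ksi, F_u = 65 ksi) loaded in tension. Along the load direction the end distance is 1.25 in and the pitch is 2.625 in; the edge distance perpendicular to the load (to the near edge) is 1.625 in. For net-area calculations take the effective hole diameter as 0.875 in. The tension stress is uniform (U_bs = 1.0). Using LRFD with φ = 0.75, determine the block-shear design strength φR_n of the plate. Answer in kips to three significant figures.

Shear plane L_v = 1.25 + 1·2.625 = 3.875 in; A_gv = 3.875 × 0.625 = 2.422 in².
A_nv = (3.875 − 1.5·0.875) × 0.625 = 1.602 in².
A_nt = (1.625 − 0.5·0.875) × 0.625 = 0.7422 in².
0.6 F_u A_nv = 62.46 kips; 0.6 F_y A_gv = 72.66 kips → shear rupture governs the shear term.
R_n = 62.46 + 1.0 × 65 × 0.7422 = 110.7 kips.
Design strength φR_n = 0.75 × 110.7 = 83 kips.

83 kips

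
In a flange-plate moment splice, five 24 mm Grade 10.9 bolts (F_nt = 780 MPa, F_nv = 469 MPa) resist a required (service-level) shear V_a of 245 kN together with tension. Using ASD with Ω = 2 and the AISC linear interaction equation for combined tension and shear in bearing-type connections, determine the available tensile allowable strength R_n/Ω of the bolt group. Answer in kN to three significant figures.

A_b = π·24²/4 = 452.4 mm²; f_rv = 245 × 1000 / (5 × 452.4) = 108.3 MPa.
F'_nt = 1.3 F_nt − (Ω F_nt / F_nv) f_rv = 1.3·780 − (2·780/469)·108.3 = 653.7 MPa, capped at F_nt → F'_nt = 653.7 MPa.
R_n = F'_nt · A_b · n = 653.7 × 452.4 × 5 / 1000 = 1479 kN.
Allowable strength R_n/Ω = 1479 / 2 = 739 kN.

739 kN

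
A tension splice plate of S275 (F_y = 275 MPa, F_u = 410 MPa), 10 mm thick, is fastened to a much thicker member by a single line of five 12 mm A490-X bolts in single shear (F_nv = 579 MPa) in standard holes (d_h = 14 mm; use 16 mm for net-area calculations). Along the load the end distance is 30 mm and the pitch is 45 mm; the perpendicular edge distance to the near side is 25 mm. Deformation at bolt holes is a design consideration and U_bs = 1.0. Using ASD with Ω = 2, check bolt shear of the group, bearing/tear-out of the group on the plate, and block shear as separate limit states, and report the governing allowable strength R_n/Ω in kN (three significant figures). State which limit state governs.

Bolt shear: A_b = π·12²/4 = 113.1 mm²; R_n = 579 × 113.1 × 5 × 1 / 1000 = 327.4 kN → 327.4 / 2 = 164 kN.
Bearing: edge l_c = 23, r_n = 113.2 kN; interior l_c = 31, r_n = 118.1 kN; R_n = 113.2 + 4·118.1 = 585.5 kN → 293 kN.
Block shear: A_gv = 2100, A_nv = 1380, A_nt = 170 mm²; R_n = min(0.6F_uA_nv, 0.6F_yA_gv) + U_bs·F_u·A_nt = 409.2 kN → 205 kN.
Bolt shear governs: 164 kN.

164 kN (bolt shear governs)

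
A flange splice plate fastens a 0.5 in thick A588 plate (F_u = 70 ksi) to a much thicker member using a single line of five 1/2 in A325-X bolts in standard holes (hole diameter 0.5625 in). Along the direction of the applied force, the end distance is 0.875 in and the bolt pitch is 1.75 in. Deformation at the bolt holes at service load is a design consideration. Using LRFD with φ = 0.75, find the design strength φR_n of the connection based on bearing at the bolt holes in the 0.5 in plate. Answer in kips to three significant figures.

145 kips

Per bolt r_n = 1.2 l_c t F_u ≤ 2.4 d t F_u; upper limit = 2.4 × 0.5 × 0.5 × 70 = 42 kips.
Edge bolt: l_c = 0.875 − 0.5625/2 = 0.5938 in → 1.2 × 0.5938 × 0.5 × 70 = 24.94 → r_n = 24.94 kips.
Interior bolts: l_c = 1.75 − 0.5625 = 1.188 in → 1.2 × 1.188 × 0.5 × 70 = 49.88 → r_n = 42 kips.
R_n = 1 × 24.94 + 4 × 42 = 192.9 kips.
Design strength φR_n = 0.75 × 192.9 = 145 kips.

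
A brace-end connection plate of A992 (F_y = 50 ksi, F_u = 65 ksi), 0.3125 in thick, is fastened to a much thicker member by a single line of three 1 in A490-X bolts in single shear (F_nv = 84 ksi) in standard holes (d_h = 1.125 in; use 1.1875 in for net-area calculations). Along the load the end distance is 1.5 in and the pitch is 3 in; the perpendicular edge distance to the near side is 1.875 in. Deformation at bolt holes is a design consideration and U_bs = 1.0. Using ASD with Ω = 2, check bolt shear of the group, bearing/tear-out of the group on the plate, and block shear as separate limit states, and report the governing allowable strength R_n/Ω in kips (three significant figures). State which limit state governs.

40.6 kips (block shear governs)

Bolt shear: A_b = π·1²/4 = 0.7854 in²; R_n = 84 × 0.7854 × 3 × 1 = 197.9 kips → 197.9 / 2 = 99 kips.
Bearing: edge l_c = 0.9375, r_n = 22.85 kips; interior l_c = 1.875, r_n = 45.7 kips; R_n = 22.85 + 2·45.7 = 114.3 kips → 57.1 kips.
Block shear: A_gv = 2.344, A_nv = 1.416, A_nt = 0.4004 in²; R_n = min(0.6F_uA_nv, 0.6F_yA_gv) + U_bs·F_u·A_nt = 81.25 kips → 40.6 kips.
Block shear governs: 40.6 kips.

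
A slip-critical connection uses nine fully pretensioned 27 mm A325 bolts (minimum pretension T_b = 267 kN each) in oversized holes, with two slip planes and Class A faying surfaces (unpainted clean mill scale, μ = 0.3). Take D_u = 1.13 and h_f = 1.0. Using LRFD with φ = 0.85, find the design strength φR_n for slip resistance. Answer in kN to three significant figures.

R_n = μ · D_u · h_f · T_b · n_s · n_b = 0.3 × 1.13 × 1.0 × 267 × 2 × 9 = 1629 kN.
Design strength φR_n = 0.85 × 1629 = 1380 kN.

1380 kN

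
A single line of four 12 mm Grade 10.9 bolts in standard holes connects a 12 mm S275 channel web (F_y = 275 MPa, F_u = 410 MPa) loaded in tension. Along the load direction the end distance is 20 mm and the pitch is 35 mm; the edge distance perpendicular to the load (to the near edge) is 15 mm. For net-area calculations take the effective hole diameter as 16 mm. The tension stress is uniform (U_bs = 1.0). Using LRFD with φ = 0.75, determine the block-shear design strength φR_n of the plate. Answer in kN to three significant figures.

179 kN

Shear plane L_v = 20 + 3·35 = 125 mm; A_gv = 125 × 12 = 1500 mm².
A_nv = (125 − 3.5·16) × 12 = 828 mm².
A_nt = (15 − 0.5·16) × 12 = 84 mm².
0.6 F_u A_nv = 203.7 kN; 0.6 F_y A_gv = 247.5 kN → shear rupture governs the shear term.
R_n = 203.7 + 1.0 × 410 × 84 / 1000 = 238.1 kN.
Design strength φR_n = 0.75 × 238.1 = 179 kN.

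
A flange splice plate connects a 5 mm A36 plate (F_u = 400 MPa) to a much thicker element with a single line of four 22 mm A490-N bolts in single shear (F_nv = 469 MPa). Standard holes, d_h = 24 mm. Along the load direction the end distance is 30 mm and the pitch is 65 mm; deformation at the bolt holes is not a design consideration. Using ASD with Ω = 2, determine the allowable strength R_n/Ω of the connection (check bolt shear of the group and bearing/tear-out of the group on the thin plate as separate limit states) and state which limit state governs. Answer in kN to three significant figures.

Bolt shear: A_b = π·22²/4 = 380.1 mm²; R_n = 469 × 380.1 × 4 × 1 / 1000 = 713.1 kN → 713.1 / 2 = 357 kN.
Bearing (1.5 l_c t F_u ≤ 3.0 d t F_u): upper limit = 3.0·22·5·400 / 1000 = 132 kN.
  Edge l_c = 30 − 24/2 = 18 → r_n = 54 kN; interior l_c = 65 − 24 = 41 → r_n = 123 kN.
  R_n,bearing = 1·54 + 3·123 = 423 kN → 423 / 2 = 212 kN.
Bearing governs: 212 kN.

212 kN (bearing governs)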